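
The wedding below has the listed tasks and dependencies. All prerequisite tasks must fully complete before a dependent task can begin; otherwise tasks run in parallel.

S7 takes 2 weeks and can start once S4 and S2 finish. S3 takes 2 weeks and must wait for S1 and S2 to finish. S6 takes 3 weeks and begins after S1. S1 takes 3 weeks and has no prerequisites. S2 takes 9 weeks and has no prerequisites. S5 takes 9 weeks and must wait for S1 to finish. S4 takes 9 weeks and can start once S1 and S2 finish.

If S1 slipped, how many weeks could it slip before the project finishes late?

6

S2→S4→S7 = 9+9+2 = 20 sets the makespan at 20 weeks.
S1 finishes as early as 3 and must finish by 9.
So S1 can slip 9 − 3 = 6 weeks.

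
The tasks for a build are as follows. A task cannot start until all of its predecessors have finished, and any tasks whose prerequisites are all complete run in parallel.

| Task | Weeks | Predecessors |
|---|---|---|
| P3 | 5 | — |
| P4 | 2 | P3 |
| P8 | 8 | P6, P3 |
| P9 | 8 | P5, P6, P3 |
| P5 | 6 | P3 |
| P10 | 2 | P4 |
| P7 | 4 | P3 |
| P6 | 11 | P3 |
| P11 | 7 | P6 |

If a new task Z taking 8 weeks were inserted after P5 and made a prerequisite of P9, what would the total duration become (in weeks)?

Originally the project takes 24 weeks.
With Z inserted, P9 now waits for max(P5, P6, P3, Z).
New critical path: P3→P5→Z→P9 = 5+6+8+8 = 27 ⇒ 27 weeks.

27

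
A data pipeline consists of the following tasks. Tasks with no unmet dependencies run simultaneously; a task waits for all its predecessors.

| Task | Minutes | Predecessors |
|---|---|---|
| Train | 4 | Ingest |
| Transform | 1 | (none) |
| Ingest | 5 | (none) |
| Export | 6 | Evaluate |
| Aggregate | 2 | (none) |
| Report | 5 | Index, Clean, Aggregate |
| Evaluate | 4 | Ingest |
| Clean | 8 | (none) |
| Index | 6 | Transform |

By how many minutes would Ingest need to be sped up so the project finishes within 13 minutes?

Current finish: 15 minutes; target: 13.
Ingest is on every critical path, so each minute cut from Ingest cuts the finish by one (this holds down to a finish of 13).
Need 15 − 13 = 2 minutes off Ingest → Ingest becomes 3 minutes, finish becomes 13.

2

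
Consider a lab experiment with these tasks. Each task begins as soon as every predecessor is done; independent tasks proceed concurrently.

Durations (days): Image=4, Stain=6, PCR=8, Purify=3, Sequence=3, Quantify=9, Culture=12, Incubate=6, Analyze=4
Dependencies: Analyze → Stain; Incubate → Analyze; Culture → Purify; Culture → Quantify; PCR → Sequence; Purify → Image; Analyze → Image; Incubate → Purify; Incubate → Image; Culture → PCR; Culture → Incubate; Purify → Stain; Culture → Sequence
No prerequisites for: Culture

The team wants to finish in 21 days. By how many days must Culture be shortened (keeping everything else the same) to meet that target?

7

Current finish: 28 days; target: 21.
Culture is on every critical path, so each day cut from Culture cuts the finish by one (this holds down to a finish of 17).
Need 28 − 21 = 7 days off Culture → Culture becomes 5 days, finish becomes 21.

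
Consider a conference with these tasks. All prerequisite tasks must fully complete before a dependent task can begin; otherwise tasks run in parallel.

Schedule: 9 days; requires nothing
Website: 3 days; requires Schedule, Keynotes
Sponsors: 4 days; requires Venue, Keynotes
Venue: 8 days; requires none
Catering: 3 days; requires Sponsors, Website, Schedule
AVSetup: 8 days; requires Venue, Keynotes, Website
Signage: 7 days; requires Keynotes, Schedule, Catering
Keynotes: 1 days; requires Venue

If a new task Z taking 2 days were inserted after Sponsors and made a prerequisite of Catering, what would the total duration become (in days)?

Originally the schedule takes 23 days.
With Z inserted, Catering now waits for max(Sponsors, Website, Schedule, Z).
New critical path: Venue→Keynotes→Sponsors→Z→Catering→Signage = 8+1+4+2+3+7 = 25 ⇒ 25 days.

25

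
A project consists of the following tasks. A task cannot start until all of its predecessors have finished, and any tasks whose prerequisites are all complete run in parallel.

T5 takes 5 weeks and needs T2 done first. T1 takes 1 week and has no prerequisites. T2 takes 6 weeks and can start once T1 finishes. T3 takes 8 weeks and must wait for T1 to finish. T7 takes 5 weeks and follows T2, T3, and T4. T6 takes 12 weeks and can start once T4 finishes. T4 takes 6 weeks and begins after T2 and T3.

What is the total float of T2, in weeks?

Critical path: T1→T3→T4→T6 = 1+8+6+12 = 27, so the finish is 27 weeks.
Longest path through T2: 25 weeks (earliest finish 7, latest finish 9).
Float = 27 − 25 = 2.

2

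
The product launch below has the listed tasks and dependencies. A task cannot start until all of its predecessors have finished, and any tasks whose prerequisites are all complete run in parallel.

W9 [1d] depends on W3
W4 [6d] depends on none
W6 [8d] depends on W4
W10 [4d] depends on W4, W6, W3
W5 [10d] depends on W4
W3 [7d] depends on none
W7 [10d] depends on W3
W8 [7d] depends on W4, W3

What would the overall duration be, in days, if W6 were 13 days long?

23

The binding path is W4→W6→W10 = 6+8+4 = 18; finish at 18 days.
W6 is on the critical path; changing it to 13 makes that path 23 days.
No other chain overtakes it, so the finish is 23 days.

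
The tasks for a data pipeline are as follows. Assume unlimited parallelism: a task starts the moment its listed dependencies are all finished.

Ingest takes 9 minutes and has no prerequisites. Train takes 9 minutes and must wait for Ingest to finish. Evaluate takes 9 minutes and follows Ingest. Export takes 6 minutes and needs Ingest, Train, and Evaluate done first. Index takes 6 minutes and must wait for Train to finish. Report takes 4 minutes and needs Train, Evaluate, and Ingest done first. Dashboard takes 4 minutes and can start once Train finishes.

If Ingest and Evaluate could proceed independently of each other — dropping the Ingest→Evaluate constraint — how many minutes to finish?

Before: longest chain Ingest→Train→Export = 9+9+6 = 24, finish 24.
Without Ingest→Evaluate, Evaluate's earliest start moves from 9 to 0.
New critical path: Ingest→Train→Export = 9+9+6 = 24 ⇒ 24 minutes.

24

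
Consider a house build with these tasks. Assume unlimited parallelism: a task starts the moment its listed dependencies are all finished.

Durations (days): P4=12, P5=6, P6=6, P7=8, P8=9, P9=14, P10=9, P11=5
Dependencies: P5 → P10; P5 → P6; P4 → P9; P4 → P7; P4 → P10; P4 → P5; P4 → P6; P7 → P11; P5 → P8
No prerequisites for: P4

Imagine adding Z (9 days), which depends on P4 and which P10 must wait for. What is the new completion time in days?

30

Originally the house build takes 27 days.
With Z inserted, P10 now waits for max(P5, P4, Z).
New critical path: P4→Z→P10 = 12+9+9 = 30 ⇒ 30 days.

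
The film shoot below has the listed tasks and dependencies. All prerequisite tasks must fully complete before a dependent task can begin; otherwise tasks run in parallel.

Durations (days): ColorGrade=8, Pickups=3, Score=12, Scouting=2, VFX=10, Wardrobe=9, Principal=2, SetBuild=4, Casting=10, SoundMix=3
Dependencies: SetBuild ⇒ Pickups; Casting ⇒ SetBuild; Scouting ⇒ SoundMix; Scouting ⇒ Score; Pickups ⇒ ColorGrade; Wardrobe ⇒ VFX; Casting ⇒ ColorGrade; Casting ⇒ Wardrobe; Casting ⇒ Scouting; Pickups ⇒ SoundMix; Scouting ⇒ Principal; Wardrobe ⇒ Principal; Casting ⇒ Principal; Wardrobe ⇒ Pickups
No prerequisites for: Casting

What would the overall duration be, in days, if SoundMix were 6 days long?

Baseline: Casting→Wardrobe→Pickups→ColorGrade = 10+9+3+8 = 30 → 30 days.
The longest path through SoundMix is only 25 days, so SoundMix has float 5.
That remains the longest chain; total 30 days.

30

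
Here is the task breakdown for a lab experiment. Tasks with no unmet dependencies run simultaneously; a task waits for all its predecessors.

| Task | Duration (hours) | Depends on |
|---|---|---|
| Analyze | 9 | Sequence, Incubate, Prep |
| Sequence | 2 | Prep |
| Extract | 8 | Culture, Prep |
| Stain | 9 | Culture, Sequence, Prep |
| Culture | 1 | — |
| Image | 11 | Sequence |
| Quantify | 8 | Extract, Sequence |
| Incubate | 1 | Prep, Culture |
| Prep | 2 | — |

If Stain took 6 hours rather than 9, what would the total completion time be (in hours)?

18

Baseline: Prep→Extract→Quantify = 2+8+8 = 18 → 18 hours.
The longest path through Stain is only 13 hours, so Stain has float 5.
That remains the longest chain; total 18 hours.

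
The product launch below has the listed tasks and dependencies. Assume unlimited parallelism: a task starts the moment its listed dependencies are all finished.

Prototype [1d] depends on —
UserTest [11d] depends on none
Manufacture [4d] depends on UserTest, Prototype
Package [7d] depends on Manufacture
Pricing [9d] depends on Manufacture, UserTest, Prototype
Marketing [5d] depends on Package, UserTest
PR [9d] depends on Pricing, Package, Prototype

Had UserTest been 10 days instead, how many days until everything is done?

Critical path before the change: UserTest→Manufacture→Pricing→PR = 11+4+9+9 = 33 giving 33 days.
Since UserTest is critical, the -1 change carries straight to that chain (now 32 days).
No other chain overtakes it, so the finish is 32 days.

32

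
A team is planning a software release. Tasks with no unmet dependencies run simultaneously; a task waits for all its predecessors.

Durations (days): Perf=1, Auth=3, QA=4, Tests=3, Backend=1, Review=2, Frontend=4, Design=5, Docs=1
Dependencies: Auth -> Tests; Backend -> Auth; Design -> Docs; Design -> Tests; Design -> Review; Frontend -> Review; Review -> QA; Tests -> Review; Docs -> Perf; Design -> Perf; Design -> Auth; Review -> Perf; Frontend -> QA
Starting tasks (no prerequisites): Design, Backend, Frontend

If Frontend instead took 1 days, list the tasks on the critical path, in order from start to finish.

Critical path before the change: Design→Auth→Tests→Review→QA = 5+3+3+2+4 = 17 giving 17 days.
The longest path through Frontend is only 10 days, so Frontend has float 7.
No other chain overtakes it, so the finish is 17 days.

Design, Auth, Tests, Review, QA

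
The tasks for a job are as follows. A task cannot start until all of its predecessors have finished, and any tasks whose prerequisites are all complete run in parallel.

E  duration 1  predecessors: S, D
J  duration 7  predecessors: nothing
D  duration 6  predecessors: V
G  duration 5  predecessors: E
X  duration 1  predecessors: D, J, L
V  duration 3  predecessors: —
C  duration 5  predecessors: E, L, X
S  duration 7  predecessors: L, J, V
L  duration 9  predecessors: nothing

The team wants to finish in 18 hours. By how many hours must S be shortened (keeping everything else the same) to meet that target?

4

Current finish: 22 hours; target: 18.
S is on every critical path, so each hour cut from S cuts the finish by one (this holds down to a finish of 16).
Need 22 − 18 = 4 hours off S → S becomes 3 hours, finish becomes 18.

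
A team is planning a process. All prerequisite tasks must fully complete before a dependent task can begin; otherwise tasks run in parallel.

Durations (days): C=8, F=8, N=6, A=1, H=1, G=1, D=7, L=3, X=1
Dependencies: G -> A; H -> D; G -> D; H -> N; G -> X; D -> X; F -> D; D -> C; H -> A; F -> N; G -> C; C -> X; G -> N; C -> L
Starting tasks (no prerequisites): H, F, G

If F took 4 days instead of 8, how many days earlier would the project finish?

4

Critical path before the change: F→D→C→L = 8+7+8+3 = 26 giving 26 days.
Since F is critical, the -4 change carries straight to that chain (now 22 days).
No other chain overtakes it, so the finish is 22 days.
Change in finish: 22 − 26 = -4 days.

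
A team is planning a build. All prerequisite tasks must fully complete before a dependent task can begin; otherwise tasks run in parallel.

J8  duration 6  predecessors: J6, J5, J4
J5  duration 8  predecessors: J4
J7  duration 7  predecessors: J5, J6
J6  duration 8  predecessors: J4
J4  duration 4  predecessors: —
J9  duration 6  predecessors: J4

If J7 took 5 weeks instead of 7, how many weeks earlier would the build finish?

1

Baseline: J4→J5→J7 = 4+8+7 = 19 → 19 weeks.
Since J7 is critical, the -2 change carries straight to that chain (now 17 weeks).
New critical path: J4→J5→J8 = 4+8+6 = 18 ⇒ 18 weeks.
Change in finish: 18 − 19 = -1 weeks.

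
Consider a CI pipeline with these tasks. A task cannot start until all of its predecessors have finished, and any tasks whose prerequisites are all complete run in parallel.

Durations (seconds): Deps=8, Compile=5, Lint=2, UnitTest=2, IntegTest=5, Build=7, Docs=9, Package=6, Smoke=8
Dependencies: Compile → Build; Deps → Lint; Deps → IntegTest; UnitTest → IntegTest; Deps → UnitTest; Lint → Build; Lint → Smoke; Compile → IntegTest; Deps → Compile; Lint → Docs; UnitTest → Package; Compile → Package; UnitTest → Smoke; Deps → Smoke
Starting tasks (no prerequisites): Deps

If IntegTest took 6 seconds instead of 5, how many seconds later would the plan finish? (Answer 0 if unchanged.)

0

As given, the longest chain is Deps→Compile→Build = 8+5+7 = 20, so the finish is 20 seconds.
IntegTest is off the critical path — its longest chain is 18 seconds, giving 2 of slack.
No other chain overtakes it, so the finish is 20 seconds.
Change in finish: 20 − 20 = +0 seconds.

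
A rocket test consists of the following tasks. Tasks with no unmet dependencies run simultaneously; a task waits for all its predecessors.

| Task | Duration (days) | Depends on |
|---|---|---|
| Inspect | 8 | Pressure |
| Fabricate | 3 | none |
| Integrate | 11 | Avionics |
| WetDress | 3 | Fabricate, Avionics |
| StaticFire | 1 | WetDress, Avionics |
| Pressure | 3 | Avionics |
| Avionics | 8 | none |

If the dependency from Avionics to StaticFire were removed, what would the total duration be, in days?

Before: longest chain Avionics→Pressure→Inspect = 8+3+8 = 19, finish 19.
Dropping Avionics→StaticFire doesn't change StaticFire's earliest start (11); another predecessor still binds.
New critical path: Avionics→Pressure→Inspect = 8+3+8 = 19 ⇒ 19 days.

19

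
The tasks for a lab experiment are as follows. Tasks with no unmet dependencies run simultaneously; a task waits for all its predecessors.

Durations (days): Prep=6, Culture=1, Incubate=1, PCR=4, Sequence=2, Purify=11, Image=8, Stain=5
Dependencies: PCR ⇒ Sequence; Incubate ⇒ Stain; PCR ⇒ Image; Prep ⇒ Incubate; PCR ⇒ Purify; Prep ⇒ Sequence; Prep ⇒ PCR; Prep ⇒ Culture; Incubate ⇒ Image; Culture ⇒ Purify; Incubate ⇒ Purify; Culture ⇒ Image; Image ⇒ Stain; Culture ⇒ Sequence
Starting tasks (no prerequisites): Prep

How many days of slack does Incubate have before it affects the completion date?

3

Critical path: Prep→PCR→Image→Stain = 6+4+8+5 = 23, so the finish is 23 days.
Incubate finishes as early as 7 and must finish by 10.
So Incubate can slip 10 − 7 = 3 days.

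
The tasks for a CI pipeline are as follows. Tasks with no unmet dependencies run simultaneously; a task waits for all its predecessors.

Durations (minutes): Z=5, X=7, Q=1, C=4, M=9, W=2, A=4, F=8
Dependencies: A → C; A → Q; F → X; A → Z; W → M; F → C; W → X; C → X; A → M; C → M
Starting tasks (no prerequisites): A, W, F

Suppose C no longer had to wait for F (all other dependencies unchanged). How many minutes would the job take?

17

With the dependency in place, F→C→M = 8+4+9 = 21 sets the finish at 21 minutes.
Without F→C, C's earliest start moves from 8 to 4.
The longest chain is now A→C→M = 4+4+9 = 17, so the job takes 17 minutes.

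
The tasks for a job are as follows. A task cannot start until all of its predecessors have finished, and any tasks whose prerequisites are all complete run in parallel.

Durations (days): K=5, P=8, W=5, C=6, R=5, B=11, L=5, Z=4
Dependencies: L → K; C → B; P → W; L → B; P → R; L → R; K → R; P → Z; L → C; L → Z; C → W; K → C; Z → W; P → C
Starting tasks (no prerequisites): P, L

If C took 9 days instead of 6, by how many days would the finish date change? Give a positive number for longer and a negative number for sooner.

3

Actual critical path: L→K→C→B = 5+5+6+11 = 27 ⇒ 27 days.
Since C is critical, the +3 change carries straight to that chain (now 30 days).
That remains the longest chain; total 30 days.
Change in finish: 30 − 27 = +3 days.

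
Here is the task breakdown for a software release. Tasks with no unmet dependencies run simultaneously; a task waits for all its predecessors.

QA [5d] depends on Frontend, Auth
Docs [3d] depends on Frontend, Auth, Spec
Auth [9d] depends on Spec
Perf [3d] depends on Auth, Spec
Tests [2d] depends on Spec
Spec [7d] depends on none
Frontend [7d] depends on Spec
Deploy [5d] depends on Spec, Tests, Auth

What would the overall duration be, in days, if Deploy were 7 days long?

Actual critical path: Spec→Auth→Deploy = 7+9+5 = 21 ⇒ 21 days.
Since Deploy is critical, the +2 change carries straight to that chain (now 23 days).
That remains the longest chain; total 23 days.

23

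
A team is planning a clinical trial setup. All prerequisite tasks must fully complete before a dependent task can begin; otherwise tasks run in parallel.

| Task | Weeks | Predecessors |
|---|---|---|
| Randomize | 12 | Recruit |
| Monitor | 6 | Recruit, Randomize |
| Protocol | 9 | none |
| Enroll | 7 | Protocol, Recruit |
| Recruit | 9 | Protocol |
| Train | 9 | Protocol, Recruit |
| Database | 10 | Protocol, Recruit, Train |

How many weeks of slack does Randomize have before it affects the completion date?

1

Protocol→Recruit→Train→Database = 9+9+9+10 = 37 sets the makespan at 37 weeks.
The longest chain containing Randomize totals 36 weeks.
So Randomize can slip 31 − 30 = 1 week.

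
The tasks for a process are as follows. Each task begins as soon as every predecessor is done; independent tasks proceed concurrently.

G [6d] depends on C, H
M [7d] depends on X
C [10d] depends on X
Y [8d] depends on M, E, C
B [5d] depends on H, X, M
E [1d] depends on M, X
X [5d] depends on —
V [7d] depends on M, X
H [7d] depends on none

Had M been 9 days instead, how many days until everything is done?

The binding path is X→C→Y = 5+10+8 = 23; finish at 23 days.
M has 2 days of float (longest path through it is 21).
The binding chain switches to X→M→E→Y = 5+9+1+8 = 23; finish 23 days.

23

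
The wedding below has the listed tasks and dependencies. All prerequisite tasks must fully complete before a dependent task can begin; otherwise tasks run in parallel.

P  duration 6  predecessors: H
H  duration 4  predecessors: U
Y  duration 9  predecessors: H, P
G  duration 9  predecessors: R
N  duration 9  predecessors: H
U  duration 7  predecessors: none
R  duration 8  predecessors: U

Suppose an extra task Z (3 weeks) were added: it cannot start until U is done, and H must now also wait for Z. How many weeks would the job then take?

29

Originally the job takes 26 weeks.
With Z inserted, H now waits for max(U, Z).
New critical path: U→Z→H→P→Y = 7+3+4+6+9 = 29 ⇒ 29 weeks.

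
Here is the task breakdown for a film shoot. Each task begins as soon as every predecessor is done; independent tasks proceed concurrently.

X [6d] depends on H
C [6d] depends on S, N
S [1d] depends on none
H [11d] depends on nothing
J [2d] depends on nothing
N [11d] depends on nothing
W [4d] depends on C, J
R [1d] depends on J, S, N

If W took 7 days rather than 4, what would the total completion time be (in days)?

24

As given, the longest chain is N→C→W = 11+6+4 = 21, so the finish is 21 days.
W is on the critical path; changing it to 7 makes that path 24 days.
That remains the longest chain; total 24 days.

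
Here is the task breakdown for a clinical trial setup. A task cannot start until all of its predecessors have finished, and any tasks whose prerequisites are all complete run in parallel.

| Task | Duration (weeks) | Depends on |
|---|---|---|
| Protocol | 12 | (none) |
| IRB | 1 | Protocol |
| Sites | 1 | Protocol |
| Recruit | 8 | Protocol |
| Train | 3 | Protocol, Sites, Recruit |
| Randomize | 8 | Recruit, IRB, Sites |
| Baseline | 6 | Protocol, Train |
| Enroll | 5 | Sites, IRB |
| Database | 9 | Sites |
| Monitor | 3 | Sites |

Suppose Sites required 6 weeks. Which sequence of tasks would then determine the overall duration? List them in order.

As given, the longest chain is Protocol→Recruit→Train→Baseline = 12+8+3+6 = 29, so the finish is 29 weeks.
Sites is off the critical path — its longest chain is 22 weeks, giving 7 of slack.
The critical path is still Protocol→Recruit→Train→Baseline; finish is now 29 weeks.

Protocol, Recruit, Train, Baseline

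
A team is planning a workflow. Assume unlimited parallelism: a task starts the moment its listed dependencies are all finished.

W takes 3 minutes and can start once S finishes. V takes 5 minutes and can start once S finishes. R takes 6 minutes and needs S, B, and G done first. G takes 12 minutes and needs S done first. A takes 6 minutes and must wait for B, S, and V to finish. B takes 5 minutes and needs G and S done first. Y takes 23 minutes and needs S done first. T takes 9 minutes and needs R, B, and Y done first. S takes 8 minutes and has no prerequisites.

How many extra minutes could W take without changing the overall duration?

S→Y→T = 8+23+9 = 40 sets the makespan at 40 minutes.
The longest chain containing W totals 11 minutes.
Slack of W = 37 − 8 = 29 minutes.

29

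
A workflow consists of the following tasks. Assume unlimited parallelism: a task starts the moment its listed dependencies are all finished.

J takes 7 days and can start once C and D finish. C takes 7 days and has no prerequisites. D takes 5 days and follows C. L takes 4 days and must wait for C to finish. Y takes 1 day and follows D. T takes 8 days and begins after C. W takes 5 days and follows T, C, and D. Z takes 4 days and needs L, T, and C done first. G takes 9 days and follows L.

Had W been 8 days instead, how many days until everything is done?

The binding path is C→T→W = 7+8+5 = 20; finish at 20 days.
W is on the critical path; changing it to 8 makes that path 23 days.
No other chain overtakes it, so the finish is 23 days.

23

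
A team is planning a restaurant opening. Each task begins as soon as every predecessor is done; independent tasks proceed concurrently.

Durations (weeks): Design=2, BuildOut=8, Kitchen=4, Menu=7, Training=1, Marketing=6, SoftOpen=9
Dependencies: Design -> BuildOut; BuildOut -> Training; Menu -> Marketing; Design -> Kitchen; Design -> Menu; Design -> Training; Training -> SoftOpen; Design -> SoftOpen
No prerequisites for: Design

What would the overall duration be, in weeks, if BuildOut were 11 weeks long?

23

The binding path is Design→BuildOut→Training→SoftOpen = 2+8+1+9 = 20; finish at 20 weeks.
BuildOut is on the critical path; changing it to 11 makes that path 23 weeks.
The critical path is still Design→BuildOut→Training→SoftOpen; finish is now 23 weeks.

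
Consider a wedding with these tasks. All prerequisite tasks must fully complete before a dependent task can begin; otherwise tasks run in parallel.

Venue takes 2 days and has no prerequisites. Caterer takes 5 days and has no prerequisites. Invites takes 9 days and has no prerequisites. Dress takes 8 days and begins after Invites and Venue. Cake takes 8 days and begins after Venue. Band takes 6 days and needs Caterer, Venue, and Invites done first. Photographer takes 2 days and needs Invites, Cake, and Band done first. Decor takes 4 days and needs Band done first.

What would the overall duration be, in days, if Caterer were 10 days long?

As given, the longest chain is Invites→Band→Decor = 9+6+4 = 19, so the finish is 19 days.
Caterer is off the critical path — its longest chain is 15 days, giving 4 of slack.
Now Caterer→Band→Decor = 10+6+4 = 20 is longest, so the finish becomes 20 days.

20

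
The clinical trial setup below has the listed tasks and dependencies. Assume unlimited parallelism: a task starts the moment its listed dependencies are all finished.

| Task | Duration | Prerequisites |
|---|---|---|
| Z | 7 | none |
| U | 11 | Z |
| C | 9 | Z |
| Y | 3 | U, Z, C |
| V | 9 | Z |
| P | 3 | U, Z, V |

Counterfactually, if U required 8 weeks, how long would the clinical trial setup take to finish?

Critical path before the change: Z→U→Y = 7+11+3 = 21 giving 21 weeks.
U is on the critical path; changing it to 8 makes that path 18 weeks.
Now Z→C→Y = 7+9+3 = 19 is longest, so the finish becomes 19 weeks.

19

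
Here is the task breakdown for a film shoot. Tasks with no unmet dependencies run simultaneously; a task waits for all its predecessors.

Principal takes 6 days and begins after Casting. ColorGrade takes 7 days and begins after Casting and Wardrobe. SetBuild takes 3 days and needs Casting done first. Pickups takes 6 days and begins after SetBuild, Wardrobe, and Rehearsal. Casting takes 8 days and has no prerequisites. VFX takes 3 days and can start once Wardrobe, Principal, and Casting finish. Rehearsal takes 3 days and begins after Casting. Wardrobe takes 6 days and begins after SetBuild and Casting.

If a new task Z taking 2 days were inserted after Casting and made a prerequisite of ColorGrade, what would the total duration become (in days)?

Originally the job takes 24 days.
With Z inserted, ColorGrade now waits for max(Casting, Wardrobe, Z).
New critical path: Casting→SetBuild→Wardrobe→ColorGrade = 8+3+6+7 = 24 ⇒ 24 days.

24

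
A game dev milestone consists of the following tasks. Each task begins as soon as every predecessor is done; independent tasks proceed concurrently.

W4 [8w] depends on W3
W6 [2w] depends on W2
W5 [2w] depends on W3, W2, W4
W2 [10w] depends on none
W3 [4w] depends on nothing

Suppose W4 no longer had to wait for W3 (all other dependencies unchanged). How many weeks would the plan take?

Original critical path: W3→W4→W5 = 4+8+2 = 14 ⇒ 14 weeks.
Without W3→W4, W4's earliest start moves from 4 to 0.
After: W2→W5 = 10+2 = 12 → 12 weeks.

12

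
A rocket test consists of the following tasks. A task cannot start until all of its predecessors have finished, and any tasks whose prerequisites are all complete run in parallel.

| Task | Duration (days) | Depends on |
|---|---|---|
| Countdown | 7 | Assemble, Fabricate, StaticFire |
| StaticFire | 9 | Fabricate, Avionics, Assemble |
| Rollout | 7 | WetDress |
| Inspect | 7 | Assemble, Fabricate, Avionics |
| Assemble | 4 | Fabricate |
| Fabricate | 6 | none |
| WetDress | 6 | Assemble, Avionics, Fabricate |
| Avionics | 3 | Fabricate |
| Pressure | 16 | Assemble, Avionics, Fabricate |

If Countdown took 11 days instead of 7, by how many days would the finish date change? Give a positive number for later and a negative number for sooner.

4

Critical path before the change: Fabricate→Assemble→StaticFire→Countdown = 6+4+9+7 = 26 giving 26 days.
Countdown lies on that path, so at 11 days the path becomes 30 days.
No other chain overtakes it, so the finish is 30 days.
Change in finish: 30 − 26 = +4 days.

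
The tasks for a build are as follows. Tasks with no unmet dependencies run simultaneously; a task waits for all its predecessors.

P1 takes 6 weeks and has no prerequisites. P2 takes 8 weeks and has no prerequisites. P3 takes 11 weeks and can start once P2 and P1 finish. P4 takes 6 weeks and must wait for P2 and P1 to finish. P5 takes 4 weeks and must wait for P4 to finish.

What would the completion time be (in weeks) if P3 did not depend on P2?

Before: longest chain P2→P3 = 8+11 = 19, finish 19.
Without P2→P3, P3's earliest start moves from 8 to 6.
New critical path: P2→P4→P5 = 8+6+4 = 18 ⇒ 18 weeks.

18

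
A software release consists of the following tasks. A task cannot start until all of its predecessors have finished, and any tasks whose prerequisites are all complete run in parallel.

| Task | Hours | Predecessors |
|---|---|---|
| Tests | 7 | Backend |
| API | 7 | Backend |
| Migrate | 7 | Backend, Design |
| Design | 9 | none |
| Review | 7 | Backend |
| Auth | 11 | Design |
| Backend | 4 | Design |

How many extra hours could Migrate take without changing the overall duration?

0

The longest chain is Design→Backend→API = 9+4+7 = 20; overall finish 20 hours.
Longest path through Migrate: 20 hours (earliest finish 20, latest finish 20).
Float = 20 − 20 = 0.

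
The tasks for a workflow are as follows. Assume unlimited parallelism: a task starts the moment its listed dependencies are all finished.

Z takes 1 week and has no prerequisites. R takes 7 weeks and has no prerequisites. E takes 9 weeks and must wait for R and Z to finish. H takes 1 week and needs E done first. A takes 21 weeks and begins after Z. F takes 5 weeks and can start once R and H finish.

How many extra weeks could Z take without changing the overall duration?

0

Z→A = 1+21 = 22 sets the makespan at 22 weeks.
Z finishes as early as 1 and must finish by 1.
Slack of Z = 0 − 0 = 0 weeks.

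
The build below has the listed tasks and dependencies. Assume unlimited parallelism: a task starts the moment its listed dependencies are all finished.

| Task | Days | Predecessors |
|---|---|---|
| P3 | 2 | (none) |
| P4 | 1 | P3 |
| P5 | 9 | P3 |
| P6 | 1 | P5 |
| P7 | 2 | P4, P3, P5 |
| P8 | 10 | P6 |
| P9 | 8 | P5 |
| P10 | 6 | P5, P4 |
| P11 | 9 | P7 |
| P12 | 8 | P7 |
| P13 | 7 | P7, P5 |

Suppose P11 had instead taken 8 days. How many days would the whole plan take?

22

The binding path is P3→P5→P7→P11 = 2+9+2+9 = 22; finish at 22 days.
P11 is on the critical path; changing it to 8 makes that path 21 days.
Now P3→P5→P6→P8 = 2+9+1+10 = 22 is longest, so the finish becomes 22 days.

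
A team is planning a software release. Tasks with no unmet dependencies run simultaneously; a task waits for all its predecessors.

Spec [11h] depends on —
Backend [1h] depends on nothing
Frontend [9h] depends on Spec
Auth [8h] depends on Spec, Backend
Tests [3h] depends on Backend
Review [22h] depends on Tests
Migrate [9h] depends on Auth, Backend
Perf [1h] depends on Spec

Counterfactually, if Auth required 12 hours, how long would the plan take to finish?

32

The binding path is Spec→Auth→Migrate = 11+8+9 = 28; finish at 28 hours.
Auth is on the critical path; changing it to 12 makes that path 32 hours.
That remains the longest chain; total 32 hours.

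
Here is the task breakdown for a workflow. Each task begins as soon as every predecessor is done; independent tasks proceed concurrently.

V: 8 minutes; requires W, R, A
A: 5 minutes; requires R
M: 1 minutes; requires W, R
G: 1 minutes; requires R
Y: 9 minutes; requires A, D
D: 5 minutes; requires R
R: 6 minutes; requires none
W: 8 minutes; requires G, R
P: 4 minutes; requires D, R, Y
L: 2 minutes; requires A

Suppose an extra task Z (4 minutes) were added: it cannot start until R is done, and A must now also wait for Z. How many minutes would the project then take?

28

Originally the project takes 24 minutes.
With Z inserted, A now waits for max(R, Z).
New critical path: R→Z→A→Y→P = 6+4+5+9+4 = 28 ⇒ 28 minutes.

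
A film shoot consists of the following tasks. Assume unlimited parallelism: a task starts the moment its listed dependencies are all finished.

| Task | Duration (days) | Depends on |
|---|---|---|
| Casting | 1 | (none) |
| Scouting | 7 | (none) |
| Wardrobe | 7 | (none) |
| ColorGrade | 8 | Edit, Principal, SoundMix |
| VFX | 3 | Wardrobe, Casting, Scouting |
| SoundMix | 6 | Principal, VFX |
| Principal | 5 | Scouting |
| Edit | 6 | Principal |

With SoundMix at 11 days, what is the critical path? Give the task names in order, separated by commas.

Actual critical path: Scouting→Principal→SoundMix→ColorGrade = 7+5+6+8 = 26 ⇒ 26 days.
SoundMix is on the critical path; changing it to 11 makes that path 31 days.
The critical path is still Scouting→Principal→SoundMix→ColorGrade; finish is now 31 days.

Scouting, Principal, SoundMix, ColorGrade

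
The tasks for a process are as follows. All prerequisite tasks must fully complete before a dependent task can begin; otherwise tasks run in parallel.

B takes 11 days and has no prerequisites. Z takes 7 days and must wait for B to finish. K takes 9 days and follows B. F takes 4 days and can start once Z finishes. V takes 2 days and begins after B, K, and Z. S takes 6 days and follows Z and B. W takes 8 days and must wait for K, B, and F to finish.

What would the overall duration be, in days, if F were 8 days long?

As given, the longest chain is B→Z→F→W = 11+7+4+8 = 30, so the finish is 30 days.
Since F is critical, the +4 change carries straight to that chain (now 34 days).
That remains the longest chain; total 34 days.

34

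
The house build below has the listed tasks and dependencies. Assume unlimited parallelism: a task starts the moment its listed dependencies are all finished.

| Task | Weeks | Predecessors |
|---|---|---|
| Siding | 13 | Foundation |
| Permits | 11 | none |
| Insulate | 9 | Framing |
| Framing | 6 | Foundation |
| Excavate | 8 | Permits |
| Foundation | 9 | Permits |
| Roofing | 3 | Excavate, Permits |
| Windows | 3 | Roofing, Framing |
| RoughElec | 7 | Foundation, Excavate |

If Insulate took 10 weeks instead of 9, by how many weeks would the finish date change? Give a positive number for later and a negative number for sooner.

Baseline: Permits→Foundation→Framing→Insulate = 11+9+6+9 = 35 → 35 weeks.
Insulate is on the critical path; changing it to 10 makes that path 36 weeks.
The critical path is still Permits→Foundation→Framing→Insulate; finish is now 36 weeks.
Change in finish: 36 − 35 = +1 weeks.

1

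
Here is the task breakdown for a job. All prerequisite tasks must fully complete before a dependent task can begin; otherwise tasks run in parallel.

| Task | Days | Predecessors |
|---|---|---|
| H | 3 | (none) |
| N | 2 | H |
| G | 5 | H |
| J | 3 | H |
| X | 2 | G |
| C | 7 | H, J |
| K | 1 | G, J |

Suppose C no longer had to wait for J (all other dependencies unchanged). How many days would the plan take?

Before: longest chain H→J→C = 3+3+7 = 13, finish 13.
Without J→C, C's earliest start moves from 6 to 3.
The longest chain is now H→G→X = 3+5+2 = 10, so the plan takes 10 days.

10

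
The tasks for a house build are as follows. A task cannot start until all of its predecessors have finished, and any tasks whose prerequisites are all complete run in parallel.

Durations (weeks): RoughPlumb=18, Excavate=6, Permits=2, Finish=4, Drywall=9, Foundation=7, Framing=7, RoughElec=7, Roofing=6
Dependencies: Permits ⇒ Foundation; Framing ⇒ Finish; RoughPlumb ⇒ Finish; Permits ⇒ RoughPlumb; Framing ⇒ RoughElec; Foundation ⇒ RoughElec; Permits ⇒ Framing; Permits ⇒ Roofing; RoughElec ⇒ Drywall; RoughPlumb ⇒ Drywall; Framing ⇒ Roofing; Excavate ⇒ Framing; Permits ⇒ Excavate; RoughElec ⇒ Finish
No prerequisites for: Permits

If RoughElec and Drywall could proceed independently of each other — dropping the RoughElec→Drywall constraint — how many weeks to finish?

Original critical path: Permits→Excavate→Framing→RoughElec→Drywall = 2+6+7+7+9 = 31 ⇒ 31 weeks.
Without RoughElec→Drywall, Drywall's earliest start moves from 22 to 20.
The longest chain is now Permits→RoughPlumb→Drywall = 2+18+9 = 29, so the project takes 29 weeks.

29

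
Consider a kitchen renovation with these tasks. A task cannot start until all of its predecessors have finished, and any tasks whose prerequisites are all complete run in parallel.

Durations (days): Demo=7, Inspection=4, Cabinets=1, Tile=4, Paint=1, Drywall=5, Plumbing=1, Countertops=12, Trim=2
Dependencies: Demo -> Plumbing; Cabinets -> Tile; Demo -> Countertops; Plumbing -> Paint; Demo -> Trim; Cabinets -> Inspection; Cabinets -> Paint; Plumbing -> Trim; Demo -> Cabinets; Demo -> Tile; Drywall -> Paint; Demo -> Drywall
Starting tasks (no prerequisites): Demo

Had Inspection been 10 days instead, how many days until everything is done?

19

As given, the longest chain is Demo→Countertops = 7+12 = 19, so the finish is 19 days.
The longest path through Inspection is only 12 days, so Inspection has float 7.
That remains the longest chain; total 19 days.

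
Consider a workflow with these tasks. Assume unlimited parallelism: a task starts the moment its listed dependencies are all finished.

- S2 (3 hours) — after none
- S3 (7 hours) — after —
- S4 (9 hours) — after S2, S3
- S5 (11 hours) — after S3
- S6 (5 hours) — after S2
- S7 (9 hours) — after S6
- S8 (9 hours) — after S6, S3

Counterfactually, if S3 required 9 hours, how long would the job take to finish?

20

As given, the longest chain is S3→S5 = 7+11 = 18, so the finish is 18 hours.
S3 lies on that path, so at 9 hours the path becomes 20 hours.
No other chain overtakes it, so the finish is 20 hours.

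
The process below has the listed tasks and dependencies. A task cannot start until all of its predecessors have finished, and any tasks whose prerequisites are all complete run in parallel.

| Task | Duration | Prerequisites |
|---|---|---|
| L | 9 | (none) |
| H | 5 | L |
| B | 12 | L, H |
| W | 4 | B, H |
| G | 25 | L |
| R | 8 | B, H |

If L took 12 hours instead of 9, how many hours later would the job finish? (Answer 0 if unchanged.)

The binding path is L→H→B→R = 9+5+12+8 = 34; finish at 34 hours.
L is on the critical path; changing it to 12 makes that path 37 hours.
The critical path is still L→H→B→R; finish is now 37 hours.
Change in finish: 37 − 34 = +3 hours.

3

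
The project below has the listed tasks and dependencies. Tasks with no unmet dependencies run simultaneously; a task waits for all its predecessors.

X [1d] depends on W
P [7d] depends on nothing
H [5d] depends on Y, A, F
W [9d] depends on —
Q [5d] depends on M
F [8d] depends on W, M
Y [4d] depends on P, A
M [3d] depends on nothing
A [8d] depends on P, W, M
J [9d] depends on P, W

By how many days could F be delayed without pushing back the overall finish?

4

W→A→Y→H = 9+8+4+5 = 26 sets the makespan at 26 days.
The longest chain containing F totals 22 days.
Float = 26 − 22 = 4.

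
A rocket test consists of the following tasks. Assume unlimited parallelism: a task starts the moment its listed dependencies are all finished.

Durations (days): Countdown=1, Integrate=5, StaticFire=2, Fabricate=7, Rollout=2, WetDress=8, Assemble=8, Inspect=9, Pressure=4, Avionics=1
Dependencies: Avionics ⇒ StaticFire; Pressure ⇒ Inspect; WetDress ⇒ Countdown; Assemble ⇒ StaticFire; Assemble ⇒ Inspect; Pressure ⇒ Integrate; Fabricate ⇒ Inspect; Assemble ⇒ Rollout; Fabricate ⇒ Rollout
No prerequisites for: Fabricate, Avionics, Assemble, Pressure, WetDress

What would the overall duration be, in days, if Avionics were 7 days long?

Baseline: Assemble→Inspect = 8+9 = 17 → 17 days.
Avionics has 14 days of float (longest path through it is 3).
No other chain overtakes it, so the finish is 17 days.

17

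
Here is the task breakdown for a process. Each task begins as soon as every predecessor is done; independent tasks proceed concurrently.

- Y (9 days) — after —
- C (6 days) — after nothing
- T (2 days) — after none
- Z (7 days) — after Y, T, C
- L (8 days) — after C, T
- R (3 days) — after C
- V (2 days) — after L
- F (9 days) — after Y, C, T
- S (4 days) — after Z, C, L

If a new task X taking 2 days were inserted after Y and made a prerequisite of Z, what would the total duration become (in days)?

22

Originally the schedule takes 20 days.
With X inserted, Z now waits for max(Y, T, C, X).
New critical path: Y→X→Z→S = 9+2+7+4 = 22 ⇒ 22 days.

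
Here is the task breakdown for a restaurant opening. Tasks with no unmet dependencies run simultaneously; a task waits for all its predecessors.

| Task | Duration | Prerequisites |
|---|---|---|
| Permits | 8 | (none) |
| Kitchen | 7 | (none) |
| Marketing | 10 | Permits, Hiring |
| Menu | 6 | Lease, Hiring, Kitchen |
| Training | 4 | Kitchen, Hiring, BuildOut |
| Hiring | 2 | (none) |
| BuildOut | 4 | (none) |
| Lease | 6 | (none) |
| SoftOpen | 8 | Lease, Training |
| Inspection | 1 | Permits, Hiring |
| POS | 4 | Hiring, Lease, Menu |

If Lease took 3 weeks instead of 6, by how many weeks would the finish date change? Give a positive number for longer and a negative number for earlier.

0

As given, the longest chain is Kitchen→Training→SoftOpen = 7+4+8 = 19, so the finish is 19 weeks.
Lease has 3 weeks of float (longest path through it is 16).
No other chain overtakes it, so the finish is 19 weeks.
Change in finish: 19 − 19 = +0 weeks.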